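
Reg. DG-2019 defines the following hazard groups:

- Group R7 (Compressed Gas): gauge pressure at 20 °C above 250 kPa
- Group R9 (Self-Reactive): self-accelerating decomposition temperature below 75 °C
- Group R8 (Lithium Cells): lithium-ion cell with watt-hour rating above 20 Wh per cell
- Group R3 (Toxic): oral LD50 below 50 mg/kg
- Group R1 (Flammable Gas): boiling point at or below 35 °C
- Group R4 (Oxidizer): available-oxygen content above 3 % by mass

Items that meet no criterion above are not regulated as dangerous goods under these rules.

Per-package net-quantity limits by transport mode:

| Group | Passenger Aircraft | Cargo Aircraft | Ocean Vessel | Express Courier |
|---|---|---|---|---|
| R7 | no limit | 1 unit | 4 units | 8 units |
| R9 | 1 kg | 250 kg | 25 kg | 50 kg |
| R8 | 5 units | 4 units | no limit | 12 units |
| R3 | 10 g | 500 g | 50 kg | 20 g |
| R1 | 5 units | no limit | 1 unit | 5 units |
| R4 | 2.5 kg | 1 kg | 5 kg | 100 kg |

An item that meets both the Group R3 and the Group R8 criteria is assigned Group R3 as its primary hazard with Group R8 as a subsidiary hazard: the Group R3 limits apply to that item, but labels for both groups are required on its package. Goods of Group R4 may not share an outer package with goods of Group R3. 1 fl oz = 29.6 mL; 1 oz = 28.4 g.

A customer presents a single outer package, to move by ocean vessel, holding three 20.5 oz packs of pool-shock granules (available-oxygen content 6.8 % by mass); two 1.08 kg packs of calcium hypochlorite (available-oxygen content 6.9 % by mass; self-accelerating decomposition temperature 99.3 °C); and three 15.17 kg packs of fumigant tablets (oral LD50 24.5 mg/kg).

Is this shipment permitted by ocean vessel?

With available-oxygen content 6.8 % by mass (> 3 % by mass), the pool-shock granules fall in Group R4.
The calcium hypochlorite has available-oxygen content 6.9 % by mass, which is > 3 % by mass, so it is Group R4 (Oxidizer).
With oral LD50 24.5 mg/kg (< 50 mg/kg), the fumigant tablets fall in Group R3.
Total Group R4: (three 20.5 oz packs = 1746.6 g) + (two 1.08 kg packs = 2.16 kg) = 3906.6 g.
3906.6 g is within the ocean vessel limit of 5 kg for Group R4.
Group R3 quantity: three 15.17 kg packs = 45.51 kg.
That is within the Group R3 ocean vessel limit of 50 kg.
Group R4 and Group R3 may not share an outer package.

No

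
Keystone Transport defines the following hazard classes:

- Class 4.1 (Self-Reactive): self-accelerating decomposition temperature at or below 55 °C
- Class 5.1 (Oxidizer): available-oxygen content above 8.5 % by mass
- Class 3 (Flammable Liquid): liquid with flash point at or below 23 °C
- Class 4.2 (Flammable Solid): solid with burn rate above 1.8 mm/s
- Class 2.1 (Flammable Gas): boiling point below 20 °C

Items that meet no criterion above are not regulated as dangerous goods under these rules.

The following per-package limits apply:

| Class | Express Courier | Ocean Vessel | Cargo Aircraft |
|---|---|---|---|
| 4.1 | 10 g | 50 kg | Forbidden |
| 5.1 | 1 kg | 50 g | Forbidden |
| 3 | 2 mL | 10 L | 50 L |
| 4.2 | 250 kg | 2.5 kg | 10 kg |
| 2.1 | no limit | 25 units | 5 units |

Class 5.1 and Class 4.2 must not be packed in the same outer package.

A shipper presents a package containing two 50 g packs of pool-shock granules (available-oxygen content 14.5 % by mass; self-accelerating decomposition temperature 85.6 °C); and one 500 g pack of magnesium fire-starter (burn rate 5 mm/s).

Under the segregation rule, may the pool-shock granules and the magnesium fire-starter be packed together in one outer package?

No

With available-oxygen content 14.5 % by mass (> 8.5 % by mass), the pool-shock granules fall in Class 5.1.
Burn rate 5 mm/s meets the Class 4.2 criterion (Flammable Solid), so the magnesium fire-starter is Class 4.2.
Class 5.1 and Class 4.2 may not share an outer package.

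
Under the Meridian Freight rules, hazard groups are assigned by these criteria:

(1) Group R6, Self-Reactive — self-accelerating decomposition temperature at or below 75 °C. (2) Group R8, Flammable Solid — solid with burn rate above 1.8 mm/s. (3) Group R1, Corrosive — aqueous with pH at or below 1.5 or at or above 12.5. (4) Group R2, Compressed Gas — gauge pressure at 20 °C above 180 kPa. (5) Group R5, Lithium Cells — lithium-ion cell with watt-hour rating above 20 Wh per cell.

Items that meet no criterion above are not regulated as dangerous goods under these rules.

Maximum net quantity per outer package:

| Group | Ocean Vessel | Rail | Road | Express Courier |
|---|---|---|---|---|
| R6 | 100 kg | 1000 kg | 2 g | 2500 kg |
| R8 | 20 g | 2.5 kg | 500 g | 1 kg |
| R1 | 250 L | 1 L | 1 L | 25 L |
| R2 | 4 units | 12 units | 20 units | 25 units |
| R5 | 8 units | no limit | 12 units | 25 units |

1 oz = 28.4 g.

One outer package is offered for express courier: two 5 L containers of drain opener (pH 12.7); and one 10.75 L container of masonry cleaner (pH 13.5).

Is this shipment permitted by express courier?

Drain opener: pH 12.7 ≥ 12.5 → Group R1 (Corrosive).
With pH 13.5 (≥ 12.5), the masonry cleaner falls in Group R1.
Total Group R1: (two 5 L containers = 10 L) + 10.75 L = 20.75 L.
20.75 L ≤ 25 L (express courier limit, Group R1) — within limit.

Yes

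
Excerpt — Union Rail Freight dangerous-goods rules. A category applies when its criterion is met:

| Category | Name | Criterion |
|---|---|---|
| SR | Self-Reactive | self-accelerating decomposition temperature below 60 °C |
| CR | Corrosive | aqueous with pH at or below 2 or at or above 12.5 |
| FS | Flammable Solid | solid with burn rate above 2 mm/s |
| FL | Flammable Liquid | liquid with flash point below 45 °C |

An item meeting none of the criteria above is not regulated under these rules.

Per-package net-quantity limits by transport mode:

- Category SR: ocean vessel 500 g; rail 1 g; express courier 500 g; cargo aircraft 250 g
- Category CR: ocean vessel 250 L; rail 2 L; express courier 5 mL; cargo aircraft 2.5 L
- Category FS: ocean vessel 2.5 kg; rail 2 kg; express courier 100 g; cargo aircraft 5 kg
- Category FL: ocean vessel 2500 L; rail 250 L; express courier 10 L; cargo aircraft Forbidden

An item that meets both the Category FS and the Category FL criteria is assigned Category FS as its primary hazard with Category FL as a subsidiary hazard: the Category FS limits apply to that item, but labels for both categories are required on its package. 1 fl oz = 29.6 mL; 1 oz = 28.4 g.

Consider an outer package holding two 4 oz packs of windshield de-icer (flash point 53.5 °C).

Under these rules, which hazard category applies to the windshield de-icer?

Not regulated

flash point 53.5 °C is not below 45 °C, so Category FL does not apply.
No criterion is met, so the item is not regulated.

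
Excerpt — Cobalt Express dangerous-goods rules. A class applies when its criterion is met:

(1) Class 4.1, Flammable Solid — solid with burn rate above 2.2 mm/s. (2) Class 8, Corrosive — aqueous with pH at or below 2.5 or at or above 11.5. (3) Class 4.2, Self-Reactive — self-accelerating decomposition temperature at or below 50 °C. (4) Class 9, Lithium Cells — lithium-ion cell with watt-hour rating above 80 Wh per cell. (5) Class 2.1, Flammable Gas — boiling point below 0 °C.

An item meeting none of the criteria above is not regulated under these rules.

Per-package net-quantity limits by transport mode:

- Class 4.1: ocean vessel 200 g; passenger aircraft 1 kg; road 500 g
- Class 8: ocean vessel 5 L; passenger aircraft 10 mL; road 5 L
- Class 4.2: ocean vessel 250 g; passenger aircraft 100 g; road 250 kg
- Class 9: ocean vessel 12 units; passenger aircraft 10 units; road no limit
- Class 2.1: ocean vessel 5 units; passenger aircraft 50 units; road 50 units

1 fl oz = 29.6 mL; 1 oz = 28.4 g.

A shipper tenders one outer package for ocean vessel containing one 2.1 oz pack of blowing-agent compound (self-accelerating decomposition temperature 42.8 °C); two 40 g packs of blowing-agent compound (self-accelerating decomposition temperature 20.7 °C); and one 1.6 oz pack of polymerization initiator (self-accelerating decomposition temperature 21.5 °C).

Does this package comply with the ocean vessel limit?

Yes

Blowing-agent compound: self-accelerating decomposition temperature 42.8 °C ≤ 50 °C → Class 4.2 (Self-Reactive).
The blowing-agent compound has self-accelerating decomposition temperature 20.7 °C, which is ≤ 50 °C, so it is Class 4.2 (Self-Reactive).
With self-accelerating decomposition temperature 21.5 °C (≤ 50 °C), the polymerization initiator falls in Class 4.2.
Class 4.2 net quantity: (one 2.1 oz pack = 59.64 g) + (two 40 g packs = 80 g) + (one 1.6 oz pack = 45.44 g) = 185.08 g.
That is within the Class 4.2 ocean vessel limit of 250 g.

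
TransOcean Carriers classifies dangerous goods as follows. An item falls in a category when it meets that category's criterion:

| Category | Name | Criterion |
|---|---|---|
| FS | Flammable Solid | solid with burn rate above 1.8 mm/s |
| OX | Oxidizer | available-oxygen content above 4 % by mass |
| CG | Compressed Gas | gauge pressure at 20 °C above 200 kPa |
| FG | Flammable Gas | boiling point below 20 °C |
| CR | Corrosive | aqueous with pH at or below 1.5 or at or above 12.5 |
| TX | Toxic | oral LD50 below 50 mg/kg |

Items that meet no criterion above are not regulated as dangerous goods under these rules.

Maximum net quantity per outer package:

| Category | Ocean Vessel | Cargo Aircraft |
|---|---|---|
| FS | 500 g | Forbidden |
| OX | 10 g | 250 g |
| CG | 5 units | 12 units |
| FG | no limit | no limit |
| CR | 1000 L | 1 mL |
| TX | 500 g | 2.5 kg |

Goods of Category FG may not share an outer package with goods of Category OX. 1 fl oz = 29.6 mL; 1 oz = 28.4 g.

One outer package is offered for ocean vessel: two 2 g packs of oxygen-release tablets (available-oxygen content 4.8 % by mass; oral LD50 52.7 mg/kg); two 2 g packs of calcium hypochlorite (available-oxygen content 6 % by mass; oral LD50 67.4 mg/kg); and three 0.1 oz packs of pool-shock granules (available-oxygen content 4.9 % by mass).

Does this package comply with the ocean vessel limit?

Available-oxygen content 4.8 % by mass meets the Category OX criterion (Oxidizer), so the oxygen-release tablets are Category OX.
With available-oxygen content 6 % by mass (> 4 % by mass), the calcium hypochlorite falls in Category OX.
With available-oxygen content 4.9 % by mass (> 4 % by mass), the pool-shock granules fall in Category OX.
Category OX net quantity: (two 2 g packs = 4 g) + (two 2 g packs = 4 g) + (three 0.1 oz packs = 8.52 g) = 16.52 g.
That exceeds the Category OX ocean vessel limit of 10 g.

No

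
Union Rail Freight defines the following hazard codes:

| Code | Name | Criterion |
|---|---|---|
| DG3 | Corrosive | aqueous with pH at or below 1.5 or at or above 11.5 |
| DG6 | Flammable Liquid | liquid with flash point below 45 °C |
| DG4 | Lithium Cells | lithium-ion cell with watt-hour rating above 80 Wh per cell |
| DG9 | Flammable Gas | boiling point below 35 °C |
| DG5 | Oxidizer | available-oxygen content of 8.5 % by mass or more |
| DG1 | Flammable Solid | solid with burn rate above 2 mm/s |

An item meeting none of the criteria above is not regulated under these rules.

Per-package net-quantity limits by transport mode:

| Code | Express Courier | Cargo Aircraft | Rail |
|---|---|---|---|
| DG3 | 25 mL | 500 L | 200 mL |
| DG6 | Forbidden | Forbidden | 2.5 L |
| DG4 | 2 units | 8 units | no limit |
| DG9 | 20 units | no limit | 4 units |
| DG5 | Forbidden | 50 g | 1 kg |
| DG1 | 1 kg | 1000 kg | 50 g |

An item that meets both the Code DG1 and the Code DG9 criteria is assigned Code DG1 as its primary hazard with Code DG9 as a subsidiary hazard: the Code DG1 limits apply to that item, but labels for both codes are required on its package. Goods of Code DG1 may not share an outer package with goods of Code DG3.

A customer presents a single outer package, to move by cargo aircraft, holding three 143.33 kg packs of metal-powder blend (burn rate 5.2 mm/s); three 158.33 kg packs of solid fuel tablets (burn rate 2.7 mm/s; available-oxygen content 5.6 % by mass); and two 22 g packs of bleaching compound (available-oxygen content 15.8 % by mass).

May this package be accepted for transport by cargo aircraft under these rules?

Yes

With burn rate 5.2 mm/s (> 2 mm/s), the metal-powder blend falls in Code DG1.
Solid fuel tablets: burn rate 2.7 mm/s > 2 mm/s → Code DG1 (Flammable Solid).
Bleaching compound: available-oxygen content 15.8 % by mass ≥ 8.5 % by mass → Code DG5 (Oxidizer).
Total Code DG1: (three 143.33 kg packs = 429.99 kg) + (three 158.33 kg packs = 474.99 kg) = 904.98 kg.
904.98 kg is within the cargo aircraft limit of 1000 kg for Code DG1.
Code DG5 quantity: two 22 g packs = 44 g.
44 g is within the cargo aircraft limit of 50 g for Code DG5.
The segregation rule (Code DG1 with Code DG3) does not apply to Code DG1 with Code DG5.
Every hazard code is within its cargo aircraft limit and no segregation rule is violated.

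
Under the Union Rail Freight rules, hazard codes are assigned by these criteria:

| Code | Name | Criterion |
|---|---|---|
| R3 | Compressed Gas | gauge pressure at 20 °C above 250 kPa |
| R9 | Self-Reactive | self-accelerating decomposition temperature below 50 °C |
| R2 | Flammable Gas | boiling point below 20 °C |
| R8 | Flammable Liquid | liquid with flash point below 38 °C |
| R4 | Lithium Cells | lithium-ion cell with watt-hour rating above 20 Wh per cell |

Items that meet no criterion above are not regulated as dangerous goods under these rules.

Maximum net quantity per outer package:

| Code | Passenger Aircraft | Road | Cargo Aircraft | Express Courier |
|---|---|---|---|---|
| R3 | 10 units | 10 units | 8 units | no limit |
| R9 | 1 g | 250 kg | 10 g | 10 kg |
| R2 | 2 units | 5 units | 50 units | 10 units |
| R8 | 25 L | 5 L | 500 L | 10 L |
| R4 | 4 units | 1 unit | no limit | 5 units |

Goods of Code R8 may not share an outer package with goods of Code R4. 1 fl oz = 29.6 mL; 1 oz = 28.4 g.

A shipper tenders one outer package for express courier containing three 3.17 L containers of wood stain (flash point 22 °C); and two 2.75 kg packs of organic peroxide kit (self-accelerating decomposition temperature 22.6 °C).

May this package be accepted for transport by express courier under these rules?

With flash point 22 °C (< 38 °C), the wood stain falls in Code R8.
Self-accelerating decomposition temperature 22.6 °C meets the Code R9 criterion (Self-Reactive), so the organic peroxide kit is Code R9.
Code R8 quantity: three 3.17 L containers = 9.51 L.
That is within the Code R8 express courier limit of 10 L.
Code R9 quantity: two 2.75 kg packs = 5.5 kg.
That is within the Code R9 express courier limit of 10 kg.
The segregation rule (Code R8 with Code R4) does not apply to Code R8 with Code R9.
Every hazard code is within its express courier limit and no segregation rule is violated.

Yes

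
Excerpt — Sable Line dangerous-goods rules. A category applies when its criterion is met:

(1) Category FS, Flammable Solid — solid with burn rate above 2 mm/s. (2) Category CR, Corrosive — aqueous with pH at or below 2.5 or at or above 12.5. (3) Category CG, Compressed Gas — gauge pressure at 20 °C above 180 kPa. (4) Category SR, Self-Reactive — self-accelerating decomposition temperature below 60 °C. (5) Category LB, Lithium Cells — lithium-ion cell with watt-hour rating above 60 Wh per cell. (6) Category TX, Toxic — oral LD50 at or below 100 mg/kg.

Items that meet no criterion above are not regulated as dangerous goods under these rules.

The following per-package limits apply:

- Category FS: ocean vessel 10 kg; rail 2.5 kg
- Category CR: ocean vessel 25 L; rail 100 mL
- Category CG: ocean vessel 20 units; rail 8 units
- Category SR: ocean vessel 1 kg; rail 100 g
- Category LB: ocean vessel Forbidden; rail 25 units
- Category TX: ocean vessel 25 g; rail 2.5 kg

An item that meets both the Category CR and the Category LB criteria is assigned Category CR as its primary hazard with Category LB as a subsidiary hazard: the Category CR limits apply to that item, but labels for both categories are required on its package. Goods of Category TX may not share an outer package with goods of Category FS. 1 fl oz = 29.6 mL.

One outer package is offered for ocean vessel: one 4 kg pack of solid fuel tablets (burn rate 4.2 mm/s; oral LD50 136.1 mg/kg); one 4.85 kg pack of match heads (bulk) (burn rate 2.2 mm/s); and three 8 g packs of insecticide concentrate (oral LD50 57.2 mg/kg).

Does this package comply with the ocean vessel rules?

No

Solid fuel tablets: burn rate 4.2 mm/s > 2 mm/s → Category FS (Flammable Solid).
The match heads (bulk) have burn rate 2.2 mm/s, which is > 2 mm/s, so they are Category FS (Flammable Solid).
The insecticide concentrate has oral LD50 57.2 mg/kg, which is ≤ 100 mg/kg, so it is Category TX (Toxic).
Category TX quantity: three 8 g packs = 24 g.
24 g is within the ocean vessel limit of 25 g for Category TX.
Category FS net quantity: 4 kg + 4.85 kg = 8.85 kg.
8.85 kg is within the ocean vessel limit of 10 kg for Category FS.
Category TX and Category FS may not share an outer package.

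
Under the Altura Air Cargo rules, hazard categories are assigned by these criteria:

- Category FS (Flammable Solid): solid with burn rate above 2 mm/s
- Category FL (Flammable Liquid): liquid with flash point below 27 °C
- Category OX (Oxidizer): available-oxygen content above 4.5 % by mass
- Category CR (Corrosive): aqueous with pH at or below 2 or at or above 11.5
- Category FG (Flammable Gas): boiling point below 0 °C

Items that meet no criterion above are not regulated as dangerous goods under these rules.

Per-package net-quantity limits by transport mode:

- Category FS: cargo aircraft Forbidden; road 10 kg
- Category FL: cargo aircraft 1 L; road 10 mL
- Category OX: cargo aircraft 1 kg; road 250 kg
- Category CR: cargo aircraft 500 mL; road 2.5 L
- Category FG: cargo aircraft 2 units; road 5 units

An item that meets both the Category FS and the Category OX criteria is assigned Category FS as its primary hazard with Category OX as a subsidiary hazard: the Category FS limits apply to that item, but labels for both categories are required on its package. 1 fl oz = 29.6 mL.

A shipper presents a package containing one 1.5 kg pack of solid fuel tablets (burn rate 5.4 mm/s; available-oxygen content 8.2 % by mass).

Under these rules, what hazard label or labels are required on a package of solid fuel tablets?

Burn rate 5.4 mm/s meets the Category FS criterion (Flammable Solid), so the solid fuel tablets are Category FS.
The solid fuel tablets have available-oxygen content 8.2 % by mass, which is > 4.5 % by mass, so they are Category OX (Oxidizer).
By the precedence rule Category FS is primary and Category OX is subsidiary, and that rule requires both labels on the package.

Category FS and OX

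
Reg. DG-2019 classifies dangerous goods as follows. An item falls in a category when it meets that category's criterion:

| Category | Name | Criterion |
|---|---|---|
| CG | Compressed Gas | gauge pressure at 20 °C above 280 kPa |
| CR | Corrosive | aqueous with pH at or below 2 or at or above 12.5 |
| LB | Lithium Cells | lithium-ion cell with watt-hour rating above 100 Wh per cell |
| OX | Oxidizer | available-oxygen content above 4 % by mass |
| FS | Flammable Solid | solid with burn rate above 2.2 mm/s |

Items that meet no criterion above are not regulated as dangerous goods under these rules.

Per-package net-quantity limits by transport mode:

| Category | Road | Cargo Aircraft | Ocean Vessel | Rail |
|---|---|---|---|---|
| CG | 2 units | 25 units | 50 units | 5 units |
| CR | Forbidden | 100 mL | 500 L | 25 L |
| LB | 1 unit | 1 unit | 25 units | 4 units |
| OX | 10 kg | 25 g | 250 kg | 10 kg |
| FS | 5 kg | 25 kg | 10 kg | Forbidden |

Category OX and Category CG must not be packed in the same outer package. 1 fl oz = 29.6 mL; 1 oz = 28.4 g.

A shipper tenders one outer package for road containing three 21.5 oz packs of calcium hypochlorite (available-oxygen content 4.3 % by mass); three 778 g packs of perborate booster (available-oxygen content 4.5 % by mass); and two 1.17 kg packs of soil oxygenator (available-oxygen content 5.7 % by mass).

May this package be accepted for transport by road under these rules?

Yes

The calcium hypochlorite has available-oxygen content 4.3 % by mass, which is > 4 % by mass, so it is Category OX (Oxidizer).
Perborate booster: available-oxygen content 4.5 % by mass > 4 % by mass → Category OX (Oxidizer).
Available-oxygen content 5.7 % by mass meets the Category OX criterion (Oxidizer), so the soil oxygenator is Category OX.
Category OX net quantity: (three 21.5 oz packs = 1831.8 g) + (three 778 g packs = 2.334 kg) + (two 1.17 kg packs = 2.34 kg) = 6505.8 g.
That is within the Category OX road limit of 10 kg.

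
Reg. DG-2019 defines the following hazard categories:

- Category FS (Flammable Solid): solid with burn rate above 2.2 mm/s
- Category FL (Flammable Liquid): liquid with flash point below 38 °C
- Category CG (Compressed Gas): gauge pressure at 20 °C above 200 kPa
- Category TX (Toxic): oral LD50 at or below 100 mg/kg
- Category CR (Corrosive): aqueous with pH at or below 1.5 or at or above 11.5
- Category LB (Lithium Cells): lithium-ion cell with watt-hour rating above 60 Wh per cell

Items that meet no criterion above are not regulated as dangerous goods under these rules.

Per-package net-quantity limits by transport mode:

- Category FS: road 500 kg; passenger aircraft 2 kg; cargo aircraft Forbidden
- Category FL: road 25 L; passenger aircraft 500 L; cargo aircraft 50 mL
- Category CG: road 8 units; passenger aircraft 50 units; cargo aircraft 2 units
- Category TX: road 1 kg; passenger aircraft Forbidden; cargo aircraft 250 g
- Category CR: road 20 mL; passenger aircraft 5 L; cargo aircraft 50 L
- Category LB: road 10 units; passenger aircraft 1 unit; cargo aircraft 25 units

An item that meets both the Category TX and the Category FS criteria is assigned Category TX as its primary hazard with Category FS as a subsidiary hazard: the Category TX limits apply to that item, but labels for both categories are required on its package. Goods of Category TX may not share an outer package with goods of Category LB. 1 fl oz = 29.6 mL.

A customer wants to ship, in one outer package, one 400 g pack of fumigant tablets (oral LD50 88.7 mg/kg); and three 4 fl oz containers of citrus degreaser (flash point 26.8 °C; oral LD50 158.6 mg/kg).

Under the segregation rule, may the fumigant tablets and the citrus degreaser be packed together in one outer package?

With oral LD50 88.7 mg/kg (≤ 100 mg/kg), the fumigant tablets fall in Category TX.
Flash point 26.8 °C meets the Category FL criterion (Flammable Liquid), so the citrus degreaser is Category FL.
No segregation rule bars Category TX with Category FL.

Yes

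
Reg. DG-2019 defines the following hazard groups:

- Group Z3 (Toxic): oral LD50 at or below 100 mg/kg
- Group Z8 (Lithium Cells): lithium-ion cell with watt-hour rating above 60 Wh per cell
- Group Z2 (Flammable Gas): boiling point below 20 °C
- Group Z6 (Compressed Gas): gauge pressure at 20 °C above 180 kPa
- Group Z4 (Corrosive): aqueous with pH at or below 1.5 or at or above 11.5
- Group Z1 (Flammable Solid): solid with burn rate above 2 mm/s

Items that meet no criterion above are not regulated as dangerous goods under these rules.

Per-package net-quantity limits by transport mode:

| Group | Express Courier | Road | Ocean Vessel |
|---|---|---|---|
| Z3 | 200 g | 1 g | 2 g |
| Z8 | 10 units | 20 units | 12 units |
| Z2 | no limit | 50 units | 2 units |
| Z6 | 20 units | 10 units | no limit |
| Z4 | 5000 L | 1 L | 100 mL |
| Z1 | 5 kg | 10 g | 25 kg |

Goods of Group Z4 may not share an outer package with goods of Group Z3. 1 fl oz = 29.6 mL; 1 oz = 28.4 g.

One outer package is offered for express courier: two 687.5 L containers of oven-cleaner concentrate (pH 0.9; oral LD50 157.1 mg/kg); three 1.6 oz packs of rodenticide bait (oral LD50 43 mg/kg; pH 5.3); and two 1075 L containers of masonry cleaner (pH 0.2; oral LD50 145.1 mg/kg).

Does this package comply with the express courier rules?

No

pH 0.9 meets the Group Z4 criterion (Corrosive), so the oven-cleaner concentrate is Group Z4.
The rodenticide bait has oral LD50 43 mg/kg, which is ≤ 100 mg/kg, so it is Group Z3 (Toxic).
Masonry cleaner: pH 0.2 ≤ 1.5 → Group Z4 (Corrosive).
Total Group Z4: (two 687.5 L containers = 1375 L) + (two 1075 L containers = 2150 L) = 3525 L.
3525 L ≤ 5000 L (express courier limit, Group Z4) — within limit.
Group Z3 quantity: three 1.6 oz packs = 136.32 g.
136.32 g ≤ 200 g (express courier limit, Group Z3) — within limit.
Group Z4 and Group Z3 may not share an outer package.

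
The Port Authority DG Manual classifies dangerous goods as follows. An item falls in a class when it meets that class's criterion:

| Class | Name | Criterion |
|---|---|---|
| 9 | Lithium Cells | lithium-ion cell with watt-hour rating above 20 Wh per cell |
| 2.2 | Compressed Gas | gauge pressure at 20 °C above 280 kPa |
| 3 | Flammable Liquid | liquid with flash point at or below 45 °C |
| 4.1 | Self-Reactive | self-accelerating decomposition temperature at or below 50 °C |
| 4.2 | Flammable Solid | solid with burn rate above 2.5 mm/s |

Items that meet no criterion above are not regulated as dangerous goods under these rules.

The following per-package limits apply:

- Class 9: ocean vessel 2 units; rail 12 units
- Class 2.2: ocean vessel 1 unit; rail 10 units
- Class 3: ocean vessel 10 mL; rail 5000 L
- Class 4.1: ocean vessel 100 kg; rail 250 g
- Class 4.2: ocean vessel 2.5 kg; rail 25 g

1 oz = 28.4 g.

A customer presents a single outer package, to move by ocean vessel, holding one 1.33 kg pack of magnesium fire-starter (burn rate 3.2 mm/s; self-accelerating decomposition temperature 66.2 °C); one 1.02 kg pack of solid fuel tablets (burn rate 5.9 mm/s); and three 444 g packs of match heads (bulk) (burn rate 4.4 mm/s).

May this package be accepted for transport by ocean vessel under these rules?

No

Burn rate 3.2 mm/s meets the Class 4.2 criterion (Flammable Solid), so the magnesium fire-starter is Class 4.2.
The solid fuel tablets have burn rate 5.9 mm/s, which is > 2.5 mm/s, so they are Class 4.2 (Flammable Solid).
Match heads (bulk): burn rate 4.4 mm/s > 2.5 mm/s → Class 4.2 (Flammable Solid).
Class 4.2 net quantity: 1.33 kg + 1.02 kg + (three 444 g packs = 1.332 kg) = 3.682 kg.
That exceeds the Class 4.2 ocean vessel limit of 2.5 kg.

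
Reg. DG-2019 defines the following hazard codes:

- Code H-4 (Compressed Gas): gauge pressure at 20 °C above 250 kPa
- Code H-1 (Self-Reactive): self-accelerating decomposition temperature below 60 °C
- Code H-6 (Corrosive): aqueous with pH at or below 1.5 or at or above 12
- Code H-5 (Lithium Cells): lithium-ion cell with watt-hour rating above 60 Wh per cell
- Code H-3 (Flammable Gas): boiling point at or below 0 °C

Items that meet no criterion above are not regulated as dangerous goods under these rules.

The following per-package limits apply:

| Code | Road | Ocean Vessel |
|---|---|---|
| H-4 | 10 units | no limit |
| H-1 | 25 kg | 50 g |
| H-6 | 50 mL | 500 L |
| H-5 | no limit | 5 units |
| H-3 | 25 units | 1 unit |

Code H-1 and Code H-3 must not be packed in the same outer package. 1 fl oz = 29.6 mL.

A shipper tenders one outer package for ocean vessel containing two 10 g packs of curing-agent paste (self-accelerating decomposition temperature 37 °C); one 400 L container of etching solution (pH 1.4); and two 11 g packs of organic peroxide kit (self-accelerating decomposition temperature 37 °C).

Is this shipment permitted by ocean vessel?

The curing-agent paste has self-accelerating decomposition temperature 37 °C, which is < 60 °C, so it is Code H-1 (Self-Reactive).
With pH 1.4 (≤ 1.5), the etching solution falls in Code H-6.
Organic peroxide kit: self-accelerating decomposition temperature 37 °C < 60 °C → Code H-1 (Self-Reactive).
Total Code H-1: (two 10 g packs = 20 g) + (two 11 g packs = 22 g) = 42 g.
42 g is within the ocean vessel limit of 50 g for Code H-1.
Code H-6 quantity: 400 L.
400 L ≤ 500 L (ocean vessel limit, Code H-6) — within limit.
The segregation rule (Code H-1 with Code H-3) does not apply to Code H-1 with Code H-6.
Every hazard code is within its ocean vessel limit and no segregation rule is violated.

Yes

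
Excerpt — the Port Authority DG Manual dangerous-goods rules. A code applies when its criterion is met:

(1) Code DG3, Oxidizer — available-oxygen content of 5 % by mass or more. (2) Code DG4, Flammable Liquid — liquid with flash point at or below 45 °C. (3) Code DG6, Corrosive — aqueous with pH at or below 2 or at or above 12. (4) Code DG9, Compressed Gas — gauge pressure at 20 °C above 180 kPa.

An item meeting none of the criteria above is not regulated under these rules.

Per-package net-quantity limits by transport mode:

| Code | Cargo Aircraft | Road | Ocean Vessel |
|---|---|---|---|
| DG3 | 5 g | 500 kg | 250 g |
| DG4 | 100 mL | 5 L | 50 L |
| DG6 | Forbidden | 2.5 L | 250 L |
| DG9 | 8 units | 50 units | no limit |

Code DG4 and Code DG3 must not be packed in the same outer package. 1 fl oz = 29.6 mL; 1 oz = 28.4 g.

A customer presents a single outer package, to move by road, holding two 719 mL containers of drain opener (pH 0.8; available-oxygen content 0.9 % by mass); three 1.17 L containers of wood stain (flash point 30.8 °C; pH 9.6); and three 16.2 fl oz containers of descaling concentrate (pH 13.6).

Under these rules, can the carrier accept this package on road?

The drain opener has pH 0.8, which is ≤ 2, so it is Code DG6 (Corrosive).
The wood stain has flash point 30.8 °C, which is ≤ 45 °C, so it is Code DG4 (Flammable Liquid).
Descaling concentrate: pH 13.6 ≥ 12 → Code DG6 (Corrosive).
Code DG6 net quantity: (two 719 mL containers = 1.438 L) + (three 16.2 fl oz containers = 1438.56 mL) = 2876.56 mL.
2876.56 mL > 2.5 L (road limit, Code DG6) — over the limit.
Code DG4 quantity: three 1.17 L containers = 3.51 L.
3.51 L is within the road limit of 5 L for Code DG4.
The segregation rule (Code DG4 with Code DG3) does not apply to Code DG6 with Code DG4.

No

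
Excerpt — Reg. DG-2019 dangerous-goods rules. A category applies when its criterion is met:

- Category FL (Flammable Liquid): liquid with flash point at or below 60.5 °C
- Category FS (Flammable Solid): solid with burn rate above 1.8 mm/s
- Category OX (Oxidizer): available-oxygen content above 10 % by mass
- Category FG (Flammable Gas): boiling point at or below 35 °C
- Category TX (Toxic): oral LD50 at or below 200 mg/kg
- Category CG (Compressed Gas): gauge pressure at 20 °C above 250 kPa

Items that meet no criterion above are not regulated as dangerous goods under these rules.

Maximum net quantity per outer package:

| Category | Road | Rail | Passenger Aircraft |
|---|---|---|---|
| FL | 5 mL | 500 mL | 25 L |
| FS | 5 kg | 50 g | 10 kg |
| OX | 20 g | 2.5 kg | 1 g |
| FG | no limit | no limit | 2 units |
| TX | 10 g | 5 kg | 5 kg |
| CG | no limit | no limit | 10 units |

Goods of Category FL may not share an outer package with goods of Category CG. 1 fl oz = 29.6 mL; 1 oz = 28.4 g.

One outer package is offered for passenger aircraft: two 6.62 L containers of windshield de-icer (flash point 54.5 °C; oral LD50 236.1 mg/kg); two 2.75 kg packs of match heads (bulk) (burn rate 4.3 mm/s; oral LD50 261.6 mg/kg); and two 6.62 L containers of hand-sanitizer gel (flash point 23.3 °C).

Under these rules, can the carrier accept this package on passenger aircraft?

With flash point 54.5 °C (≤ 60.5 °C), the windshield de-icer falls in Category FL.
Burn rate 4.3 mm/s meets the Category FS criterion (Flammable Solid), so the match heads (bulk) are Category FS.
Hand-sanitizer gel: flash point 23.3 °C ≤ 60.5 °C → Category FL (Flammable Liquid).
Category FL net quantity: (two 6.62 L containers = 13.24 L) + (two 6.62 L containers = 13.24 L) = 26.48 L.
That exceeds the Category FL passenger aircraft limit of 25 L.
Category FS quantity: two 2.75 kg packs = 5.5 kg.
That is within the Category FS passenger aircraft limit of 10 kg.
The segregation rule (Category FL with Category CG) does not apply to Category FL with Category FS.

No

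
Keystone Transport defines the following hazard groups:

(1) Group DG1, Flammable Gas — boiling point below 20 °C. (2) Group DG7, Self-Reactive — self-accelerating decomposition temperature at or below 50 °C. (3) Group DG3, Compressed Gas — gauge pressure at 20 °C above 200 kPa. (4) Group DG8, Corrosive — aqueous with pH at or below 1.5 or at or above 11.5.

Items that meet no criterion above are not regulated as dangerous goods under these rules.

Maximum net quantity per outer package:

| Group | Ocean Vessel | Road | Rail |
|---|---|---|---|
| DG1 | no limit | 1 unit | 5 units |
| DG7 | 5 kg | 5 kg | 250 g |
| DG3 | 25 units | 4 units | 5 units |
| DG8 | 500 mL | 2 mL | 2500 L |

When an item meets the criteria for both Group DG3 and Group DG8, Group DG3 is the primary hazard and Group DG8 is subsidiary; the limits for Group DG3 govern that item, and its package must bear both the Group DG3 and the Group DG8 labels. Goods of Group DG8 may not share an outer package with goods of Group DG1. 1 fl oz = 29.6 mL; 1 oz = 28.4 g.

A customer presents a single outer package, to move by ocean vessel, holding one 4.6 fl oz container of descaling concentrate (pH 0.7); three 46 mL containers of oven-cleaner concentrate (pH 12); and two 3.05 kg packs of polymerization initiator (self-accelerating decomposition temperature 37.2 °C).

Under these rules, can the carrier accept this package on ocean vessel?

No

With pH 0.7 (≤ 1.5), the descaling concentrate falls in Group DG8.
The oven-cleaner concentrate has pH 12, which is ≥ 11.5, so it is Group DG8 (Corrosive).
Polymerization initiator: self-accelerating decomposition temperature 37.2 °C ≤ 50 °C → Group DG7 (Self-Reactive).
Group DG8 net quantity: (one 4.6 fl oz container = 136.16 mL) + (three 46 mL containers = 138 mL) = 274.16 mL.
274.16 mL is within the ocean vessel limit of 500 mL for Group DG8.
Group DG7 quantity: two 3.05 kg packs = 6.1 kg.
That exceeds the Group DG7 ocean vessel limit of 5 kg.
The segregation rule (Group DG8 with Group DG1) does not apply to Group DG8 with Group DG7.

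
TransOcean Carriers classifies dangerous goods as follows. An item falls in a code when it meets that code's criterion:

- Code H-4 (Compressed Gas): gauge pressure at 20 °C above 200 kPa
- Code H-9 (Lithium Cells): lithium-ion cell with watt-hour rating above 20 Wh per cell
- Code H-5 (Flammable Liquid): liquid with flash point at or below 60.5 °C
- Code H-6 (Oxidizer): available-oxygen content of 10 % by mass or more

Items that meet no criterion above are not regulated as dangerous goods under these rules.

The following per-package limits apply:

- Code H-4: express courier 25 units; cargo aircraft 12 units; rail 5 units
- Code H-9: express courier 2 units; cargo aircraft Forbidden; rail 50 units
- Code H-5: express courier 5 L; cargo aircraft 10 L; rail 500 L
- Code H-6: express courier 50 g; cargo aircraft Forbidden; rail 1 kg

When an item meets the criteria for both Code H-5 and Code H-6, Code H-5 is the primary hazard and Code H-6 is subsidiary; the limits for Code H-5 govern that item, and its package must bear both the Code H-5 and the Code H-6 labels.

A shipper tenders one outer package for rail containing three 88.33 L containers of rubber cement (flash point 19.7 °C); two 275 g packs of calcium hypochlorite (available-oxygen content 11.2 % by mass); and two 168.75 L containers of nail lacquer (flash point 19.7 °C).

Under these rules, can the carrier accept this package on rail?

The rubber cement has flash point 19.7 °C, which is ≤ 60.5 °C, so it is Code H-5 (Flammable Liquid).
Available-oxygen content 11.2 % by mass meets the Code H-6 criterion (Oxidizer), so the calcium hypochlorite is Code H-6.
The nail lacquer has flash point 19.7 °C, which is ≤ 60.5 °C, so it is Code H-5 (Flammable Liquid).
Total Code H-5: (three 88.33 L containers = 264.99 L) + (two 168.75 L containers = 337.5 L) = 602.49 L.
602.49 L exceeds the rail limit of 500 L for Code H-5.
Code H-6 quantity: two 275 g packs = 550 g.
550 g is within the rail limit of 1 kg for Code H-6.

No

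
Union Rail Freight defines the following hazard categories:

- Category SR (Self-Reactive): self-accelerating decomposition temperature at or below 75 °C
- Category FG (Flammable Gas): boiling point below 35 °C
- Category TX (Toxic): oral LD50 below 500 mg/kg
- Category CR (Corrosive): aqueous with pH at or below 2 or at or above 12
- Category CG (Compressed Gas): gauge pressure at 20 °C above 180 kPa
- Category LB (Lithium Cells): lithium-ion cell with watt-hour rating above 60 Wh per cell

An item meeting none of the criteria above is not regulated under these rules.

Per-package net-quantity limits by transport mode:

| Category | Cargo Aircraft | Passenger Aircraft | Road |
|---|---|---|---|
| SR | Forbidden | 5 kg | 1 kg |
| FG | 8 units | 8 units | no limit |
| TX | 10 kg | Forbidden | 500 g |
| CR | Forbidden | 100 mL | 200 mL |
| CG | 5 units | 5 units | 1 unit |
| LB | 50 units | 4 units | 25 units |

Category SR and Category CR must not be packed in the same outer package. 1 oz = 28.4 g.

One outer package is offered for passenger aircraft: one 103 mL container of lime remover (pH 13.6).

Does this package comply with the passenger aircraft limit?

No

With pH 13.6 (≥ 12), the lime remover falls in Category CR.
Category CR quantity: 103 mL.
That exceeds the Category CR passenger aircraft limit of 100 mL.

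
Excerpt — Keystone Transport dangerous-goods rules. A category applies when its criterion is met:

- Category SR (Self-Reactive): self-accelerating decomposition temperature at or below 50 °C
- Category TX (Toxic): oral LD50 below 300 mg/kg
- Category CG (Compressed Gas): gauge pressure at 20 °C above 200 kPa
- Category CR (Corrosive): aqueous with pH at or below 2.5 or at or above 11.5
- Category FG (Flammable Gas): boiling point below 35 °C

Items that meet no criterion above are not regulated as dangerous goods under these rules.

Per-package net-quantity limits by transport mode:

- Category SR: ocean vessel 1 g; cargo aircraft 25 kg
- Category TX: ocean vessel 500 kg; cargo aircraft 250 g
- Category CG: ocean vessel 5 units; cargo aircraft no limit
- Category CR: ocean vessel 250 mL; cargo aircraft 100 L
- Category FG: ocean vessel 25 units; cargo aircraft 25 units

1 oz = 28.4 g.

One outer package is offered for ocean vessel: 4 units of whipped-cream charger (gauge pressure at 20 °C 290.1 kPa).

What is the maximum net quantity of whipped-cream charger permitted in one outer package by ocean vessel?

Whipped-cream charger: gauge pressure at 20 °C 290.1 kPa > 200 kPa → Category CG (Compressed Gas).
The ocean vessel limit for Category CG is 5 units.

5 units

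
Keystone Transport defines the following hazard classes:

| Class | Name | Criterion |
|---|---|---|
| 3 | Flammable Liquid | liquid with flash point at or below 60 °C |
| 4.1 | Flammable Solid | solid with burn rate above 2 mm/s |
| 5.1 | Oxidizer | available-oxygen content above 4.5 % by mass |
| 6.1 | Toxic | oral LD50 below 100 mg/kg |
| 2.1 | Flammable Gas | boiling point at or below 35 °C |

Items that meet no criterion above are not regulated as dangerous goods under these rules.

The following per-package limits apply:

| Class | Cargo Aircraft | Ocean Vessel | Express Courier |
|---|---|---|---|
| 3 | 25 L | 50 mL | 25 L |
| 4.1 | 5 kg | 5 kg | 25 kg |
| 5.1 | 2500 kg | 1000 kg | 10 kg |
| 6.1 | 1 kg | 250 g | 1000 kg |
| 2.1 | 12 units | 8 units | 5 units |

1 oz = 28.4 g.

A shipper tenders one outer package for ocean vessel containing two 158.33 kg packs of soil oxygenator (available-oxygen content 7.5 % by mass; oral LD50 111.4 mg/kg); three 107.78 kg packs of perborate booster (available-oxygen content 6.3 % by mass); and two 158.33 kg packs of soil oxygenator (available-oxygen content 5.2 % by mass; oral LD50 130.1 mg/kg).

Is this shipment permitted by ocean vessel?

The soil oxygenator has available-oxygen content 7.5 % by mass, which is > 4.5 % by mass, so it is Class 5.1 (Oxidizer).
Perborate booster: available-oxygen content 6.3 % by mass > 4.5 % by mass → Class 5.1 (Oxidizer).
Soil oxygenator: available-oxygen content 5.2 % by mass > 4.5 % by mass → Class 5.1 (Oxidizer).
Class 5.1 net quantity: (two 158.33 kg packs = 316.66 kg) + (three 107.78 kg packs = 323.34 kg) + (two 158.33 kg packs = 316.66 kg) = 956.66 kg.
That is within the Class 5.1 ocean vessel limit of 1000 kg.

Yes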